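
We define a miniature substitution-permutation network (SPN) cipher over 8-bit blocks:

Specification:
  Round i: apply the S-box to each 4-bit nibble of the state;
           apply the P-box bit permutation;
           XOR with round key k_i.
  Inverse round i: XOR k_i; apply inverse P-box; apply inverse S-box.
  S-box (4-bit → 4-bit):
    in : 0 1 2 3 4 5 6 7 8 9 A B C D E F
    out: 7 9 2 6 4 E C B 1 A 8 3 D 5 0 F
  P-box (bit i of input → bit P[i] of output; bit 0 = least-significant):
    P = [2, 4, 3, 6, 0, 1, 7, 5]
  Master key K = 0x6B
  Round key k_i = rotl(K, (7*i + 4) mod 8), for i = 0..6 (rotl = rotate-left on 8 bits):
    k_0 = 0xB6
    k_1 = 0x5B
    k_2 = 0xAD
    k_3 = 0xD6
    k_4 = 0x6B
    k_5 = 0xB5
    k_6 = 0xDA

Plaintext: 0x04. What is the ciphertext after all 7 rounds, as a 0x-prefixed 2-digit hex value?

s_0 = plaintext = 0x04
s_1 = Round(s_0, k_0) = 0x3D
s_2 = Round(s_1, k_1) = 0xD5
s_3 = Round(s_2, k_2) = 0x74
s_4 = Round(s_3, k_3) = 0xFD
s_5 = Round(s_4, k_4) = 0xC4
s_6 = Round(s_5, k_5) = 0x1C
s_7 = Round(s_6, k_6) = 0xB7

0xB7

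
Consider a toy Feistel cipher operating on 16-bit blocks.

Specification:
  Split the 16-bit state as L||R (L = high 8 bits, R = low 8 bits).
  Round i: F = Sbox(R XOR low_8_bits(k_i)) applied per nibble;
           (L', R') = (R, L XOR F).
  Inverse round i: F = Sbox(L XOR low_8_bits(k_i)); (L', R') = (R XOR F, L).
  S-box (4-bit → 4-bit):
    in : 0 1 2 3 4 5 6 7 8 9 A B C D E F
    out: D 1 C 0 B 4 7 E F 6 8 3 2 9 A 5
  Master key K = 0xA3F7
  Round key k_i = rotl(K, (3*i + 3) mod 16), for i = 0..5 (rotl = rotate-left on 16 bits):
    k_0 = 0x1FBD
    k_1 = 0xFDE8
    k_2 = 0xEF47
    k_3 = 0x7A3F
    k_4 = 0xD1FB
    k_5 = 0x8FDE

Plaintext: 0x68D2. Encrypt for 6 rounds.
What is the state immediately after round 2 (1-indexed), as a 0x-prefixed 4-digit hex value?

s_0 = plaintext = 0x68D2
s_1 = Round(s_0, k_0) = 0xD21D
s_2 = Round(s_1, k_1) = 0x1D86
s_3 = Round(s_2, k_2) = 0x863C
s_4 = Round(s_3, k_3) = 0x3C56
s_5 = Round(s_4, k_4) = 0x56B5
s_6 = Round(s_5, k_5) = 0xB525

0x1D86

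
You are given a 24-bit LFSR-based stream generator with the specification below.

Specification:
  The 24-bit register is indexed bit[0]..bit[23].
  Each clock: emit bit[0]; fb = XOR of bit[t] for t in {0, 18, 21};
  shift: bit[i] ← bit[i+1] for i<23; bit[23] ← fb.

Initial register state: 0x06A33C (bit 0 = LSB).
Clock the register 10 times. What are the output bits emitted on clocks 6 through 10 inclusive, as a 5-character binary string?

reg_0 = 0x06A33C
clock 1: out=0, reg = 0x83519E
clock 2: out=0, reg = 0x41A8CF
clock 3: out=1, reg = 0xA0D467
clock 4: out=1, reg = 0x506A33
clock 5: out=1, reg = 0xA83519
clock 6: out=1, reg = 0x541A8C
clock 7: out=0, reg = 0xAA0D46
clock 8: out=0, reg = 0xD506A3
clock 9: out=1, reg = 0x6A8351
clock 10: out=1, reg = 0x3541A8

10011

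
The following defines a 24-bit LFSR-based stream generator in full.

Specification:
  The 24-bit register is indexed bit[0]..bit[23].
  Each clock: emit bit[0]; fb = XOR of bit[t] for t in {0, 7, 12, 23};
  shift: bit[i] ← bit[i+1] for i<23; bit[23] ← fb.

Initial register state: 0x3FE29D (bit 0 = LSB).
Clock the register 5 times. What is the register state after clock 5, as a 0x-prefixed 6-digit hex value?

0x11FF14

reg_0 = 0x3FE29D
clock 1: out=1, reg = 0x1FF14E
clock 2: out=0, reg = 0x8FF8A7
clock 3: out=1, reg = 0x47FC53
clock 4: out=1, reg = 0x23FE29
clock 5: out=1, reg = 0x11FF14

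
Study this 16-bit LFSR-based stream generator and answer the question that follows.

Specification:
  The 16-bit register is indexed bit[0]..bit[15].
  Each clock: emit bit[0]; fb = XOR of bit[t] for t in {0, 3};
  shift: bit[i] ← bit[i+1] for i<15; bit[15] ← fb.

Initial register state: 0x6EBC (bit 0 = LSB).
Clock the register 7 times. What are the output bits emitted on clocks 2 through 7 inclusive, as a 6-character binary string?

011110

reg_0 = 0x6EBC
clock 1: out=0, reg = 0xB75E
clock 2: out=0, reg = 0xDBAF
clock 3: out=1, reg = 0x6DD7
clock 4: out=1, reg = 0xB6EB
clock 5: out=1, reg = 0x5B75
clock 6: out=1, reg = 0xADBA
clock 7: out=0, reg = 0xD6DD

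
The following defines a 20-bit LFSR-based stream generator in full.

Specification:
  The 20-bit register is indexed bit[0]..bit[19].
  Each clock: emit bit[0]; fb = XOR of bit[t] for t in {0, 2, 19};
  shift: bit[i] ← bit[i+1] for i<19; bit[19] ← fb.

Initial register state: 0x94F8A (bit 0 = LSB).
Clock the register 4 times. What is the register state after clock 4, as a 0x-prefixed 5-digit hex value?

0x794F8

reg_0 = 0x94F8A
clock 1: out=0, reg = 0xCA7C5
clock 2: out=1, reg = 0xE53E2
clock 3: out=0, reg = 0xF29F1
clock 4: out=1, reg = 0x794F8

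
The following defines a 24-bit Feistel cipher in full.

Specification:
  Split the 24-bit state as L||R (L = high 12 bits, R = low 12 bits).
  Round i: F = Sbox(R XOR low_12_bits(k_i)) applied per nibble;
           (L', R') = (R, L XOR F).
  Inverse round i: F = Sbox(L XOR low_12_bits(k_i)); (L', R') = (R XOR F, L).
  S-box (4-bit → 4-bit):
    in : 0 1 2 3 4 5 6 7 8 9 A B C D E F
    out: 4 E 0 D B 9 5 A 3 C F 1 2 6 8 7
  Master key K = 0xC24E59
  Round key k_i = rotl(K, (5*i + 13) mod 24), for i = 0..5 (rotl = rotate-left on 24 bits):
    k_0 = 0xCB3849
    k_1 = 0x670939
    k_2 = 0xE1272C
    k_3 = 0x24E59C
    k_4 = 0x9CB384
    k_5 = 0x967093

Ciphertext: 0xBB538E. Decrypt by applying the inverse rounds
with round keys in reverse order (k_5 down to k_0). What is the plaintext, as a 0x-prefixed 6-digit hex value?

s_0 = ciphertext = 0xBB538E
s_1 = InvRound(s_0, k_5) = 0x28BBB5
s_2 = InvRound(s_1, k_4) = 0x5F228B
s_3 = InvRound(s_2, k_3) = 0x6D35F2
s_4 = InvRound(s_3, k_2) = 0xB856D3
s_5 = InvRound(s_4, k_1) = 0x6C1B85
s_6 = InvRound(s_5, k_0) = 0x3B66C1

0x3B66C1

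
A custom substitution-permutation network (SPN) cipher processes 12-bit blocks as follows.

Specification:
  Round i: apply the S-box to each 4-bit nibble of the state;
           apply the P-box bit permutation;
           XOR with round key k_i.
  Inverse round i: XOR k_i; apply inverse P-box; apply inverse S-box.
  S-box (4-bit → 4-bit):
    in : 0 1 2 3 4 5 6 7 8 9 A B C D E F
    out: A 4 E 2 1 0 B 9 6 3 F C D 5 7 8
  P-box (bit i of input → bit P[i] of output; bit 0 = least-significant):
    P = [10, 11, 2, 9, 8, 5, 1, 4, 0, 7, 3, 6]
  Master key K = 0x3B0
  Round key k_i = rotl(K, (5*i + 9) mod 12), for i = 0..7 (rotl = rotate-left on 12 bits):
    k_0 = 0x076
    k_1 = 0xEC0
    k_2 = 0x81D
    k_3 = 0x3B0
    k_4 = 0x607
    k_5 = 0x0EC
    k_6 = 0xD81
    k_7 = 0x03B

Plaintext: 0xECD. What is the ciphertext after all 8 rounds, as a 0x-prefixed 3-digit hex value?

s_0 = plaintext = 0xECD
s_1 = Round(s_0, k_0) = 0x5E9
s_2 = Round(s_1, k_1) = 0x3E2
s_3 = Round(s_2, k_2) = 0x3BB
s_4 = Round(s_3, k_3) = 0x126
s_5 = Round(s_4, k_4) = 0x83D
s_6 = Round(s_5, k_5) = 0x440
s_7 = Round(s_6, k_6) = 0x680
s_8 = Round(s_7, k_7) = 0xAD8

0xAD8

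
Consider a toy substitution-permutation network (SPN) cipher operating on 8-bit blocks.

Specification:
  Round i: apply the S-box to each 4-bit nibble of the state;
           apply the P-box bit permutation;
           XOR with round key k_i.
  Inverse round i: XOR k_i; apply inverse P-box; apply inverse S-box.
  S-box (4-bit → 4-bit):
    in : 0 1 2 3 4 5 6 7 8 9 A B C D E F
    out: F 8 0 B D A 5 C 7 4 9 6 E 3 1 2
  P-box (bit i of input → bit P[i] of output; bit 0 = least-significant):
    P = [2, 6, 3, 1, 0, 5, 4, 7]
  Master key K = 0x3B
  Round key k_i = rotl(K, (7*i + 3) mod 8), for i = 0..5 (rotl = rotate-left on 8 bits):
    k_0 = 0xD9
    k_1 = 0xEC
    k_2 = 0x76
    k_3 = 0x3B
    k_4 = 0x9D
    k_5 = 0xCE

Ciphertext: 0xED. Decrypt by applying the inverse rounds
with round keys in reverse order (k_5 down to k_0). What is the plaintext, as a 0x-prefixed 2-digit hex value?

0xA5

s_0 = ciphertext = 0xED
s_1 = InvRound(s_0, k_5) = 0xD1
s_2 = InvRound(s_1, k_4) = 0x28
s_3 = InvRound(s_2, k_3) = 0x61
s_4 = InvRound(s_3, k_2) = 0x6A
s_5 = InvRound(s_4, k_1) = 0x1A
s_6 = InvRound(s_5, k_0) = 0xA5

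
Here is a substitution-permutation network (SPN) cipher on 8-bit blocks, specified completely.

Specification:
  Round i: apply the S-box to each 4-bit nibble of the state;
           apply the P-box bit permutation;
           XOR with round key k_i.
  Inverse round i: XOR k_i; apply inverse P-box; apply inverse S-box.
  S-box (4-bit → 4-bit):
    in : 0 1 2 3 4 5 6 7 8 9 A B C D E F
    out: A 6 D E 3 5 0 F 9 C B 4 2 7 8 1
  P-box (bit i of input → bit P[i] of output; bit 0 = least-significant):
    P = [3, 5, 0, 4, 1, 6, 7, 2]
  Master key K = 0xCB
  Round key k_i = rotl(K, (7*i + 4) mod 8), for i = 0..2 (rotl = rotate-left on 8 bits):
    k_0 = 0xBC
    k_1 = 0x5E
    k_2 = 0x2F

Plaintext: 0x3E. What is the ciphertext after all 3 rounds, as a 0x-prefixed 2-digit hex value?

0x6D

s_0 = plaintext = 0x3E
s_1 = Round(s_0, k_0) = 0x68
s_2 = Round(s_1, k_1) = 0x46
s_3 = Round(s_2, k_2) = 0x6D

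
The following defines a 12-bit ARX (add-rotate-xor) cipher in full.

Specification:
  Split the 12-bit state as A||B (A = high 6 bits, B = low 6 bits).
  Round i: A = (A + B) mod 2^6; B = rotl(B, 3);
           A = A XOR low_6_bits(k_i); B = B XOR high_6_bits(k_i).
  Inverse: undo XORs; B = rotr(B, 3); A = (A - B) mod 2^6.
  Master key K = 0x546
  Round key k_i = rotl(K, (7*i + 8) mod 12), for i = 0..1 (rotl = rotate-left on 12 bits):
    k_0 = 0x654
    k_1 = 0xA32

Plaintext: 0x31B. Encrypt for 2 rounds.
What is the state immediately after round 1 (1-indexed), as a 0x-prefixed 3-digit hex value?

s_0 = plaintext = 0x31B
s_1 = Round(s_0, k_0) = 0xCC2
s_2 = Round(s_1, k_1) = 0x1F8

0xCC2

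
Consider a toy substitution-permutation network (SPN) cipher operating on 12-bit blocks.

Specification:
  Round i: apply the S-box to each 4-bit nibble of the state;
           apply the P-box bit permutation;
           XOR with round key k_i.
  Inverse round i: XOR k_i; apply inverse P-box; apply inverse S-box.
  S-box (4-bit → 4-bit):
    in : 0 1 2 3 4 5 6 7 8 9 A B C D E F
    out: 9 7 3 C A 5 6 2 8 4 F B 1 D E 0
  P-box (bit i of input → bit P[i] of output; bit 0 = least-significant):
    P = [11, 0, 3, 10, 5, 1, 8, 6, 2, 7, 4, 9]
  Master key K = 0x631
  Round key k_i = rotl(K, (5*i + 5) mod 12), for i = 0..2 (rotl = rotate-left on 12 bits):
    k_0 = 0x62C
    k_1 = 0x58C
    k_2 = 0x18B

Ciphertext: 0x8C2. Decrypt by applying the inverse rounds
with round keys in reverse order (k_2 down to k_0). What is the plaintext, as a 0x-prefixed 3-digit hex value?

s_0 = ciphertext = 0x8C2
s_1 = InvRound(s_0, k_2) = 0xF31
s_2 = InvRound(s_1, k_1) = 0xAC1
s_3 = InvRound(s_2, k_0) = 0x20A

0x20A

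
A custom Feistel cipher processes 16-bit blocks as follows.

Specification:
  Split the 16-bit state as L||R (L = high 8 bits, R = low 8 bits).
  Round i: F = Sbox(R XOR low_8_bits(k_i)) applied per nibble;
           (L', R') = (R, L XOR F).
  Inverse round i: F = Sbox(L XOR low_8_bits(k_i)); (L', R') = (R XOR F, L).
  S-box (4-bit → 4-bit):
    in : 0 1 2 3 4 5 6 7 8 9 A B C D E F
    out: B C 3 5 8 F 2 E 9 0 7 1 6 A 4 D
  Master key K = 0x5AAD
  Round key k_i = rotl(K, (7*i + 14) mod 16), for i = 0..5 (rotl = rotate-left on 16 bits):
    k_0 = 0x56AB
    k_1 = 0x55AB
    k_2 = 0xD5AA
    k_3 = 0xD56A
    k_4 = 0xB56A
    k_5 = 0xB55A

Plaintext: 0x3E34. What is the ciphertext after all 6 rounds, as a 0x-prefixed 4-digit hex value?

s_0 = plaintext = 0x3E34
s_1 = Round(s_0, k_0) = 0x3433
s_2 = Round(s_1, k_1) = 0x333D
s_3 = Round(s_2, k_2) = 0x3D3D
s_4 = Round(s_3, k_3) = 0x3DC3
s_5 = Round(s_4, k_4) = 0xC34D
s_6 = Round(s_5, k_5) = 0x4D0D

0x4D0D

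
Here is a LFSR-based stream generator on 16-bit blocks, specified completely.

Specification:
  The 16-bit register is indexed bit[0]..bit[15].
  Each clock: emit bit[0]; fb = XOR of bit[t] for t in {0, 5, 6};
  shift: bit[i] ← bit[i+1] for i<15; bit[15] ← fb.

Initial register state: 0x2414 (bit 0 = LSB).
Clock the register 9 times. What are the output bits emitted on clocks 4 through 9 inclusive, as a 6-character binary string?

reg_0 = 0x2414
clock 1: out=0, reg = 0x120A
clock 2: out=0, reg = 0x0905
clock 3: out=1, reg = 0x8482
clock 4: out=0, reg = 0x4241
clock 5: out=1, reg = 0x2120
clock 6: out=0, reg = 0x9090
clock 7: out=0, reg = 0x4848
clock 8: out=0, reg = 0xA424
clock 9: out=0, reg = 0xD212

010000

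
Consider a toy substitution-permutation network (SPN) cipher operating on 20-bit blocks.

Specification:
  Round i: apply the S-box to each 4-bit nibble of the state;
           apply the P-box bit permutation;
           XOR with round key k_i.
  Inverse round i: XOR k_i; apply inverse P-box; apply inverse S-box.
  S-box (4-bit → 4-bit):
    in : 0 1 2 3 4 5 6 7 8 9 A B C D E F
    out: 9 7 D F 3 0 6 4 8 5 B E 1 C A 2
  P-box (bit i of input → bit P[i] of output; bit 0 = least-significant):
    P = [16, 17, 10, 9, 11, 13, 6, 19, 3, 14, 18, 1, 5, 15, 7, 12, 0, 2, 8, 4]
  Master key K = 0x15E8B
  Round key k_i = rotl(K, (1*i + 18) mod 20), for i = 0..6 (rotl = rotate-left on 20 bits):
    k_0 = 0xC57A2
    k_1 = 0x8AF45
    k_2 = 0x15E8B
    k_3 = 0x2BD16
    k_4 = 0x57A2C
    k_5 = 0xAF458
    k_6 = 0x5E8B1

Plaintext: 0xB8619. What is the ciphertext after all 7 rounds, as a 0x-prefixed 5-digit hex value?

0xE70F3

s_0 = plaintext = 0xB8619
s_1 = Round(s_0, k_0) = 0x92AF6
s_2 = Round(s_1, k_1) = 0xADAEE
s_3 = Round(s_2, k_2) = 0xB2C14
s_4 = Round(s_3, k_3) = 0x184EA
s_5 = Round(s_4, k_4) = 0xE0921
s_6 = Round(s_5, k_5) = 0x5E824
s_7 = Round(s_6, k_6) = 0xE70F3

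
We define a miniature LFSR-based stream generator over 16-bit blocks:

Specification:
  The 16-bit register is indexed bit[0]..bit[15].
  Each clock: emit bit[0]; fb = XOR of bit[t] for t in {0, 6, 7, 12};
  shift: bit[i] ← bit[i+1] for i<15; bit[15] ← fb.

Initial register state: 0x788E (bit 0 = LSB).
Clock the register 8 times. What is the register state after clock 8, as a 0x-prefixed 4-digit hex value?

0x3A78

reg_0 = 0x788E
clock 1: out=0, reg = 0x3C47
clock 2: out=1, reg = 0x9E23
clock 3: out=1, reg = 0x4F11
clock 4: out=1, reg = 0xA788
clock 5: out=0, reg = 0xD3C4
clock 6: out=0, reg = 0xE9E2
clock 7: out=0, reg = 0x74F1
clock 8: out=1, reg = 0x3A78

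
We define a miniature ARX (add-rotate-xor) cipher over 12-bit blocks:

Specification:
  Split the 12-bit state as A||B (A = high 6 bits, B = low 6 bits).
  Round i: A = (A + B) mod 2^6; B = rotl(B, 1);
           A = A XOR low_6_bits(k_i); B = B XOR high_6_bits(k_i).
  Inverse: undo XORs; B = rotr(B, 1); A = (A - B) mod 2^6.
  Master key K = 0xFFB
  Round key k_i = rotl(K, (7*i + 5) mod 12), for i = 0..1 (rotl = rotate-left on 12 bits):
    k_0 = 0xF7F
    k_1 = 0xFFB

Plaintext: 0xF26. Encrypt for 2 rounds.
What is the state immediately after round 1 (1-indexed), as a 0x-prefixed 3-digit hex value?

0x770

s_0 = plaintext = 0xF26
s_1 = Round(s_0, k_0) = 0x770
s_2 = Round(s_1, k_1) = 0xD9E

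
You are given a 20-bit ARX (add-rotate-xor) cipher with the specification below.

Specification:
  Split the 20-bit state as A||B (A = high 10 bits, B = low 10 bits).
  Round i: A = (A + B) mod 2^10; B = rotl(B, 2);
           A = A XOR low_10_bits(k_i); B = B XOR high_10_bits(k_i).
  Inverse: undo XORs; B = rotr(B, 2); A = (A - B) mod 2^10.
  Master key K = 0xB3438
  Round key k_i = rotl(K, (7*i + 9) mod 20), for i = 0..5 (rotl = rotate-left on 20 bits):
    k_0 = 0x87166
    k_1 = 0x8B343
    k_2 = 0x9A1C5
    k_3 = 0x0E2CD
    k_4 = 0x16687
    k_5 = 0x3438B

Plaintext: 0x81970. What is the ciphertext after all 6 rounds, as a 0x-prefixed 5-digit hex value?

0x8EB44

s_0 = plaintext = 0x81970
s_1 = Round(s_0, k_0) = 0x843DD
s_2 = Round(s_1, k_1) = 0xAB95B
s_3 = Round(s_2, k_2) = 0x73305
s_4 = Round(s_3, k_3) = 0x8702F
s_5 = Round(s_4, k_4) = 0x330E5
s_6 = Round(s_5, k_5) = 0x8EB44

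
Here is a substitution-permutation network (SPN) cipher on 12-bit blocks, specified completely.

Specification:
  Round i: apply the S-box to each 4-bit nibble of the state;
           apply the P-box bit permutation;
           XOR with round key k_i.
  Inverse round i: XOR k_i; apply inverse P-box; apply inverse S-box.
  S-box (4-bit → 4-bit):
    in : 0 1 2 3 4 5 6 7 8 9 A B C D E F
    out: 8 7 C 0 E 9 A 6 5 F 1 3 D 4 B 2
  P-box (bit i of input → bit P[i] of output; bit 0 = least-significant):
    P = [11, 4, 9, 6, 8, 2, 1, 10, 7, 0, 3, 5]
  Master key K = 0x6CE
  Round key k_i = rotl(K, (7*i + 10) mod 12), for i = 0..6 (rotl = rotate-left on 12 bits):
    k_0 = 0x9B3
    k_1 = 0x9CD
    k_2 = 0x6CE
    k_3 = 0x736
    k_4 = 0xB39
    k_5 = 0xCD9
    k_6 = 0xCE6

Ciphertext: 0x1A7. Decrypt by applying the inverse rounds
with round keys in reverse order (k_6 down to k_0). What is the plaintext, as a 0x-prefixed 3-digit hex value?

s_0 = ciphertext = 0x1A7
s_1 = InvRound(s_0, k_6) = 0xF55
s_2 = InvRound(s_1, k_5) = 0x8BD
s_3 = InvRound(s_2, k_4) = 0xABD
s_4 = InvRound(s_3, k_3) = 0x1CA
s_5 = InvRound(s_4, k_2) = 0x3ED
s_6 = InvRound(s_5, k_1) = 0x038
s_7 = InvRound(s_6, k_0) = 0x18A

0x18A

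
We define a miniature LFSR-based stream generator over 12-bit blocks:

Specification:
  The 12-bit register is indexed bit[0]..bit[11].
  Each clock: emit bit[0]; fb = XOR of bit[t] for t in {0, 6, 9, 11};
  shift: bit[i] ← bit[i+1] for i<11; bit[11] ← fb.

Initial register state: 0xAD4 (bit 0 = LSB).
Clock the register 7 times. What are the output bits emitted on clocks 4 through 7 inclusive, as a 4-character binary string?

0101

reg_0 = 0xAD4
clock 1: out=0, reg = 0xD6A
clock 2: out=0, reg = 0x6B5
clock 3: out=1, reg = 0x35A
clock 4: out=0, reg = 0x1AD
clock 5: out=1, reg = 0x8D6
clock 6: out=0, reg = 0x46B
clock 7: out=1, reg = 0x235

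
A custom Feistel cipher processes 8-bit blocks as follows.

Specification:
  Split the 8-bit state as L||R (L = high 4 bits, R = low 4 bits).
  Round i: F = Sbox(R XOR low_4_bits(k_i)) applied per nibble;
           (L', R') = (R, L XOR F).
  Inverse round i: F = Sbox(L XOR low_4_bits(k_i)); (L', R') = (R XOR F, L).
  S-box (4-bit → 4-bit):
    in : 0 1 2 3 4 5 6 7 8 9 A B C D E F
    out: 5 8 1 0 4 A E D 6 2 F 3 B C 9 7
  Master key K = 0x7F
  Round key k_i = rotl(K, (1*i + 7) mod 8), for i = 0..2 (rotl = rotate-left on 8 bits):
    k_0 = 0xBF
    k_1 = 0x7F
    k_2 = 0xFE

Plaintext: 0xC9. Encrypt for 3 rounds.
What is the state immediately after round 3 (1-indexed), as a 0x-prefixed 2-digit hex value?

0x51

s_0 = plaintext = 0xC9
s_1 = Round(s_0, k_0) = 0x92
s_2 = Round(s_1, k_1) = 0x25
s_3 = Round(s_2, k_2) = 0x51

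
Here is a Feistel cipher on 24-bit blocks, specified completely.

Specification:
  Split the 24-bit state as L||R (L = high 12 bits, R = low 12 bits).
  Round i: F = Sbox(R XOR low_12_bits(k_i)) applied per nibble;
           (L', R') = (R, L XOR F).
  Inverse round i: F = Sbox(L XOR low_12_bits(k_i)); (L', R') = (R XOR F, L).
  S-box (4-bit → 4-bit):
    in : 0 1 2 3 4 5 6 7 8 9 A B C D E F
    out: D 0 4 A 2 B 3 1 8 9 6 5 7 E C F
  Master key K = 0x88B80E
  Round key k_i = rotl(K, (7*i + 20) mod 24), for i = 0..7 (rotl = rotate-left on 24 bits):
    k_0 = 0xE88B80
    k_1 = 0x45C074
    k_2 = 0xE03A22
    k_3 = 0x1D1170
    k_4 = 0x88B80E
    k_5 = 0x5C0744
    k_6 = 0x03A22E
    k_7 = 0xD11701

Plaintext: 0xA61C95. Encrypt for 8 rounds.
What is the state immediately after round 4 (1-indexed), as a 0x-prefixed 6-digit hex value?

s_0 = plaintext = 0xA61C95
s_1 = Round(s_0, k_0) = 0xC95B6A
s_2 = Round(s_1, k_1) = 0xB6A999
s_3 = Round(s_2, k_2) = 0x99913F
s_4 = Round(s_3, k_3) = 0x13F4B6
s_5 = Round(s_4, k_4) = 0x4B6667
s_6 = Round(s_5, k_5) = 0x6674FC
s_7 = Round(s_6, k_6) = 0x4FC583
s_8 = Round(s_7, k_7) = 0x583078

0x13F4B6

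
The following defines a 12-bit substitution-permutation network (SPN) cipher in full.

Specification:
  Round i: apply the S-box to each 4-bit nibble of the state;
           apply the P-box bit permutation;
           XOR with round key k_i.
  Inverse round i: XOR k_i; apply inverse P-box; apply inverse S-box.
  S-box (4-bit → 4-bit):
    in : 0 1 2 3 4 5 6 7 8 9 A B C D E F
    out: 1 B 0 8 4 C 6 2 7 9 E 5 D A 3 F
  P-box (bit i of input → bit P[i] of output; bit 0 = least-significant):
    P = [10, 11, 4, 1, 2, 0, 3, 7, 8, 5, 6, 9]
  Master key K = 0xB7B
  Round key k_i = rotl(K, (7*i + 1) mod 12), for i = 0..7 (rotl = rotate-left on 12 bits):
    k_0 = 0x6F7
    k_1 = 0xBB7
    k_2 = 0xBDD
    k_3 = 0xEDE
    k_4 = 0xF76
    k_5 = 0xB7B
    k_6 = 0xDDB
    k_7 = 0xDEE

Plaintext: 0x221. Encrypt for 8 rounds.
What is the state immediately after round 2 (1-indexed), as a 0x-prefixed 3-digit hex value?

0x948

s_0 = plaintext = 0x221
s_1 = Round(s_0, k_0) = 0xAF5
s_2 = Round(s_1, k_1) = 0x948
s_3 = Round(s_2, k_2) = 0x4C5
s_4 = Round(s_3, k_3) = 0xE00
s_5 = Round(s_4, k_4) = 0xA52
s_6 = Round(s_5, k_5) = 0x993
s_7 = Round(s_6, k_6) = 0xE5D
s_8 = Round(s_7, k_7) = 0x444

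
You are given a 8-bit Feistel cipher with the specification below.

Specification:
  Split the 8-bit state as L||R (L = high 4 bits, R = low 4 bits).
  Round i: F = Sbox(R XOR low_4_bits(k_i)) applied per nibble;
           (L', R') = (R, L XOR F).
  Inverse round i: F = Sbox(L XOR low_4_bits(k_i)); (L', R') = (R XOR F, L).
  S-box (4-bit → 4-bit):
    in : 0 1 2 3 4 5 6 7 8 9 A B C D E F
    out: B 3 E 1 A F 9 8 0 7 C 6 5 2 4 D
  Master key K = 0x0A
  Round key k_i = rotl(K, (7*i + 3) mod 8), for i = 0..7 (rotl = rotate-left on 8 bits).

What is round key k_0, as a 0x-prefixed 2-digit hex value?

0x50

K = 0x0A
k_0 = rotl(K, (7*0+3) mod 8) = rotl(K, 3) = 0x50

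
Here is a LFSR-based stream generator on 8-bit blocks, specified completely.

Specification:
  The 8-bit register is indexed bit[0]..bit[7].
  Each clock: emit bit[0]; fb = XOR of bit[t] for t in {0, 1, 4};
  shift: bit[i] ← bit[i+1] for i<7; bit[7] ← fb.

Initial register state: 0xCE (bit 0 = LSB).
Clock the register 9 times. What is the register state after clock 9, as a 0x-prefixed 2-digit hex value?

0x3A

reg_0 = 0xCE
clock 1: out=0, reg = 0xE7
clock 2: out=1, reg = 0x73
clock 3: out=1, reg = 0xB9
clock 4: out=1, reg = 0x5C
clock 5: out=0, reg = 0xAE
clock 6: out=0, reg = 0xD7
clock 7: out=1, reg = 0xEB
clock 8: out=1, reg = 0x75
clock 9: out=1, reg = 0x3A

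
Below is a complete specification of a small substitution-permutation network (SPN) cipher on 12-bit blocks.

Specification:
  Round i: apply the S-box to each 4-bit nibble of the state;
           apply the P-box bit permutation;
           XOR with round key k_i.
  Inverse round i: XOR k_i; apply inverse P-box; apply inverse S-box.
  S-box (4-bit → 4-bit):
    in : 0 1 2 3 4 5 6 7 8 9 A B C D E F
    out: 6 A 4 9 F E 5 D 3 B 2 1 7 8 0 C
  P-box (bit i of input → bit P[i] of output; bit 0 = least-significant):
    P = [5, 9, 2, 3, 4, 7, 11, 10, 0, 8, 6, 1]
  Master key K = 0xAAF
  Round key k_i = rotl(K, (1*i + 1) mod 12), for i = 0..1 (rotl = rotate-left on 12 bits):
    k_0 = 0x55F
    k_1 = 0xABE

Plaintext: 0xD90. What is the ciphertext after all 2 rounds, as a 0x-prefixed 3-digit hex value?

s_0 = plaintext = 0xD90
s_1 = Round(s_0, k_0) = 0x3C9
s_2 = Round(s_1, k_1) = 0x005

0x005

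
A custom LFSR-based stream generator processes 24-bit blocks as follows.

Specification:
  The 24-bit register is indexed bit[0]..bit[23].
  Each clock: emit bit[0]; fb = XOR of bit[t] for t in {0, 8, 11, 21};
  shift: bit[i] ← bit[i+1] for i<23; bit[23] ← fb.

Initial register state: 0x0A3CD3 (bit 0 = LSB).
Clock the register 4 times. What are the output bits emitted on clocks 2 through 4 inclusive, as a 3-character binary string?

reg_0 = 0x0A3CD3
clock 1: out=1, reg = 0x051E69
clock 2: out=1, reg = 0x028F34
clock 3: out=0, reg = 0x01479A
clock 4: out=0, reg = 0x80A3CD

100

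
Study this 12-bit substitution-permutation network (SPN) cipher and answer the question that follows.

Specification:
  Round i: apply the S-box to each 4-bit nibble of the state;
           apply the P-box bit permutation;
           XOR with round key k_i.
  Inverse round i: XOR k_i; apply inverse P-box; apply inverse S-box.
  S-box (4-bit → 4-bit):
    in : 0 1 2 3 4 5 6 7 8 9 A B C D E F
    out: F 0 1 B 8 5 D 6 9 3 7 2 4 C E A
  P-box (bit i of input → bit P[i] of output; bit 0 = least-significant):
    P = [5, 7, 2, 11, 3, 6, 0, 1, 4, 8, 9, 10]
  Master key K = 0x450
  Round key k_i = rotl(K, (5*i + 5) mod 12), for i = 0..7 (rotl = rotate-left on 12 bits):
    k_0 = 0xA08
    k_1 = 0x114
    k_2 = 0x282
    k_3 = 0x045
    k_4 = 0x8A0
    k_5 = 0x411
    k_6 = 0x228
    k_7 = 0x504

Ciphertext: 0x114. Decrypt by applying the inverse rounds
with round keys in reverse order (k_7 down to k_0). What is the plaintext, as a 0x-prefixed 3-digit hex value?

0xAD5

s_0 = ciphertext = 0x114
s_1 = InvRound(s_0, k_7) = 0x811
s_2 = InvRound(s_1, k_6) = 0x558
s_3 = InvRound(s_2, k_5) = 0xBA1
s_4 = InvRound(s_3, k_4) = 0x7C1
s_5 = InvRound(s_4, k_3) = 0xE17
s_6 = InvRound(s_5, k_2) = 0x8CE
s_7 = InvRound(s_6, k_1) = 0x93F
s_8 = InvRound(s_7, k_0) = 0xAD5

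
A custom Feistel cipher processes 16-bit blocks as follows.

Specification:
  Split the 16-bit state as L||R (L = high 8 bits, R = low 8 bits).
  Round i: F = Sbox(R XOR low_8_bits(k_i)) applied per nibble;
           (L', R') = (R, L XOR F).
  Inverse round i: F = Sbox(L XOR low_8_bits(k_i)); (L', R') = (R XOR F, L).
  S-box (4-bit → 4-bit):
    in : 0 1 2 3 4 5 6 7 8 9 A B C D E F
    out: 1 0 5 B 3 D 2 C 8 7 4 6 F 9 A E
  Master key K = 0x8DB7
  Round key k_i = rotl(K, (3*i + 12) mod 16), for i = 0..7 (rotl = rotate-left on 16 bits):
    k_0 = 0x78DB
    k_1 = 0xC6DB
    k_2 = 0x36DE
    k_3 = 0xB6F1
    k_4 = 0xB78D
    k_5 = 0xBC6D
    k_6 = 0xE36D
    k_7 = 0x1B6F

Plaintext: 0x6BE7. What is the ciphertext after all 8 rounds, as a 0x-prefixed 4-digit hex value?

s_0 = plaintext = 0x6BE7
s_1 = Round(s_0, k_0) = 0xE7D4
s_2 = Round(s_1, k_1) = 0xD4F9
s_3 = Round(s_2, k_2) = 0xF988
s_4 = Round(s_3, k_3) = 0x883E
s_5 = Round(s_4, k_4) = 0x3EE3
s_6 = Round(s_5, k_5) = 0xE3B4
s_7 = Round(s_6, k_6) = 0xB474
s_8 = Round(s_7, k_7) = 0x74B2

0x74B2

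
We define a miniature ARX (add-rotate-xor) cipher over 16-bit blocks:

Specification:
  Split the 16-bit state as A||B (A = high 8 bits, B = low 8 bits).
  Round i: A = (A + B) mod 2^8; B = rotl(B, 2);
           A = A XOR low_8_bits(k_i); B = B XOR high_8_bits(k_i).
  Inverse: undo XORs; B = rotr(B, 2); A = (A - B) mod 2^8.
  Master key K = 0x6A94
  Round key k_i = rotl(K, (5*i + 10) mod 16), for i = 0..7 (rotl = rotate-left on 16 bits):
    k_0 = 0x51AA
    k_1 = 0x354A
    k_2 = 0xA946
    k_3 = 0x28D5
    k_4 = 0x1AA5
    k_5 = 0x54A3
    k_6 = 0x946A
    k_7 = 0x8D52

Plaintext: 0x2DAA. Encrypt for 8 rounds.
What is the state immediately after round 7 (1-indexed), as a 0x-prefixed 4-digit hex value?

s_0 = plaintext = 0x2DAA
s_1 = Round(s_0, k_0) = 0x7DFB
s_2 = Round(s_1, k_1) = 0x32DA
s_3 = Round(s_2, k_2) = 0x4AC2
s_4 = Round(s_3, k_3) = 0xD923
s_5 = Round(s_4, k_4) = 0x5996
s_6 = Round(s_5, k_5) = 0x4C0E
s_7 = Round(s_6, k_6) = 0x30AC
s_8 = Round(s_7, k_7) = 0x8E3F

0x30AC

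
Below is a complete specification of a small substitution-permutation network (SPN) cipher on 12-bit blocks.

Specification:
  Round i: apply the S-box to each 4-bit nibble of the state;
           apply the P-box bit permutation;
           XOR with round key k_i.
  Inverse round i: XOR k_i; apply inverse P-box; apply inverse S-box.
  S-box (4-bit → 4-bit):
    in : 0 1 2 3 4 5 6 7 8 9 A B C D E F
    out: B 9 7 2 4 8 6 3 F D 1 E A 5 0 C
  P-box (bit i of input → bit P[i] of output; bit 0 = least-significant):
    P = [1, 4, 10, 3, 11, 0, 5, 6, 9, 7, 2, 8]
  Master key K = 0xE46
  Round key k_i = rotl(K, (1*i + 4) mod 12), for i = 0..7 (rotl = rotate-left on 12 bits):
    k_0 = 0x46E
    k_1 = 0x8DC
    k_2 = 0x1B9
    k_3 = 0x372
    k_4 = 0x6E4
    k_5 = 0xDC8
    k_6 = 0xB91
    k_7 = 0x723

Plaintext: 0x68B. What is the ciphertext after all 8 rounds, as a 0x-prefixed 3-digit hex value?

s_0 = plaintext = 0x68B
s_1 = Round(s_0, k_0) = 0x893
s_2 = Round(s_1, k_1) = 0x328
s_3 = Round(s_2, k_2) = 0xD02
s_4 = Round(s_3, k_3) = 0xD25
s_5 = Round(s_4, k_4) = 0xCC9
s_6 = Round(s_5, k_5) = 0x803
s_7 = Round(s_6, k_6) = 0x044
s_8 = Round(s_7, k_7) = 0x083

0x083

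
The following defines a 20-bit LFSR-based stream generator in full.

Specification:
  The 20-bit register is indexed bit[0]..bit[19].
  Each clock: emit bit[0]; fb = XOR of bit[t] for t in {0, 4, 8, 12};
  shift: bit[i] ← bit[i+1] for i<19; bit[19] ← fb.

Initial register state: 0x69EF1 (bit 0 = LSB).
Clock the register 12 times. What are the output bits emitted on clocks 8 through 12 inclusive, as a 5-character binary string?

10111

reg_0 = 0x69EF1
clock 1: out=1, reg = 0xB4F78
clock 2: out=0, reg = 0x5A7BC
clock 3: out=0, reg = 0x2D3DE
clock 4: out=0, reg = 0x969EF
clock 5: out=1, reg = 0x4B4F7
clock 6: out=1, reg = 0xA5A7B
clock 7: out=1, reg = 0xD2D3D
clock 8: out=1, reg = 0xE969E
clock 9: out=0, reg = 0x74B4F
clock 10: out=1, reg = 0x3A5A7
clock 11: out=1, reg = 0x1D2D3
clock 12: out=1, reg = 0x8E969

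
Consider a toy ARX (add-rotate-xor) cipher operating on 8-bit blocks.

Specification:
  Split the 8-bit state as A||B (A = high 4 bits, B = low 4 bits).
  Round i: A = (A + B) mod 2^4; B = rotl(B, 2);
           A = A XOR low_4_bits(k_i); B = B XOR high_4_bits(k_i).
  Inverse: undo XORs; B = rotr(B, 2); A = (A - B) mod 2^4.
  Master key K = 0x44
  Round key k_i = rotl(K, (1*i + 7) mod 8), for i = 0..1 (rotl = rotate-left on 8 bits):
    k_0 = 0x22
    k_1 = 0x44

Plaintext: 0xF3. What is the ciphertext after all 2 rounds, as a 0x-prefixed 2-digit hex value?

s_0 = plaintext = 0xF3
s_1 = Round(s_0, k_0) = 0x0E
s_2 = Round(s_1, k_1) = 0xAF

0xAF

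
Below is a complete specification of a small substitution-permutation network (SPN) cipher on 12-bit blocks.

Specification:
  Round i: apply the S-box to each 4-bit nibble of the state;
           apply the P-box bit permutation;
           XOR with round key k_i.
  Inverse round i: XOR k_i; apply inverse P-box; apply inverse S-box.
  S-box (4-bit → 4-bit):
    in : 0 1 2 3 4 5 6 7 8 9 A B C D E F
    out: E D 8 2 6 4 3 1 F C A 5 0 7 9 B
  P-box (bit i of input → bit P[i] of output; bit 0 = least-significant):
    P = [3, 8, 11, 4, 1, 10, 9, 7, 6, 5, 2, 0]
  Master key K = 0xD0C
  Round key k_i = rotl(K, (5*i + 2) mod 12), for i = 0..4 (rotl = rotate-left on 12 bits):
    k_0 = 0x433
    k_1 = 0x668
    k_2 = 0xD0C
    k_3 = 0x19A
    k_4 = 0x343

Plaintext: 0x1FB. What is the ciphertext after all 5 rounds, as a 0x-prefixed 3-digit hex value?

0x663

s_0 = plaintext = 0x1FB
s_1 = Round(s_0, k_0) = 0x8FC
s_2 = Round(s_1, k_1) = 0x28F
s_3 = Round(s_2, k_2) = 0xA97
s_4 = Round(s_3, k_3) = 0x333
s_5 = Round(s_4, k_4) = 0x663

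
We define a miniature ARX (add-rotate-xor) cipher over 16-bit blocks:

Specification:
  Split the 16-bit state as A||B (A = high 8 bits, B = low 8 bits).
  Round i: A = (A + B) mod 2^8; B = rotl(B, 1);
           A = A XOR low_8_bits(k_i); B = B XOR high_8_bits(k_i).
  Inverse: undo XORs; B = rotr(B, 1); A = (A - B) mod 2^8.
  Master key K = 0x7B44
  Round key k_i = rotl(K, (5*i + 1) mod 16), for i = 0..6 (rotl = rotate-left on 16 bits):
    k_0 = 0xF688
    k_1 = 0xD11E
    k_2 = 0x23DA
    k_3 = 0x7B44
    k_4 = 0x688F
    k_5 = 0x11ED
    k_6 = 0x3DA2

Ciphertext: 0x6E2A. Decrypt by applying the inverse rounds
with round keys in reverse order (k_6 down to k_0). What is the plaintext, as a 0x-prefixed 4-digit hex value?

s_0 = ciphertext = 0x6E2A
s_1 = InvRound(s_0, k_6) = 0x418B
s_2 = InvRound(s_1, k_5) = 0x5F4D
s_3 = InvRound(s_2, k_4) = 0x3E92
s_4 = InvRound(s_3, k_3) = 0x86F4
s_5 = InvRound(s_4, k_2) = 0x71EB
s_6 = InvRound(s_5, k_1) = 0x521D
s_7 = InvRound(s_6, k_0) = 0xE5F5

0xE5F5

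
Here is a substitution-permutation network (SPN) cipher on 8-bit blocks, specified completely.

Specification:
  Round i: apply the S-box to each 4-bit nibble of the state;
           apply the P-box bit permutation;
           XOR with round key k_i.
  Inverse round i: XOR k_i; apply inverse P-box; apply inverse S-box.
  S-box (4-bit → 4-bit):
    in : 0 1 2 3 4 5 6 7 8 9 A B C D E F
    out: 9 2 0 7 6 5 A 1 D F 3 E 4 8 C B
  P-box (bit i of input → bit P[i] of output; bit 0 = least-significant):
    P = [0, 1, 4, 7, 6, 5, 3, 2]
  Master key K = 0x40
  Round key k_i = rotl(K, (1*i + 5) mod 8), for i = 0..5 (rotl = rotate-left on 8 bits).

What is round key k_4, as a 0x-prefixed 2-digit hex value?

0x80

K = 0x40
k_0 = rotl(K, (1*0+5) mod 8) = rotl(K, 5) = 0x08
k_1 = rotl(K, (1*1+5) mod 8) = rotl(K, 6) = 0x10
k_2 = rotl(K, (1*2+5) mod 8) = rotl(K, 7) = 0x20
k_3 = rotl(K, (1*3+5) mod 8) = rotl(K, 0) = 0x40
k_4 = rotl(K, (1*4+5) mod 8) = rotl(K, 1) = 0x80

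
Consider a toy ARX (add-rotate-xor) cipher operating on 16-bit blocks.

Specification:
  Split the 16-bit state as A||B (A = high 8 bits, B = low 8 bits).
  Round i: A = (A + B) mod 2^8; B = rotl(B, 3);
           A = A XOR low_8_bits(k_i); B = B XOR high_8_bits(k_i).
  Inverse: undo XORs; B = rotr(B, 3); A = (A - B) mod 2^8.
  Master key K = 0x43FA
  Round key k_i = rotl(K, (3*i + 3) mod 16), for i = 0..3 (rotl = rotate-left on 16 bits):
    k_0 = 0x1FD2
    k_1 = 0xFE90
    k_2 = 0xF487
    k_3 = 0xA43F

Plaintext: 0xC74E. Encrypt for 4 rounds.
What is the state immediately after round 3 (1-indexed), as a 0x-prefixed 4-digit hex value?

0xBE58

s_0 = plaintext = 0xC74E
s_1 = Round(s_0, k_0) = 0xC76D
s_2 = Round(s_1, k_1) = 0xA495
s_3 = Round(s_2, k_2) = 0xBE58
s_4 = Round(s_3, k_3) = 0x2966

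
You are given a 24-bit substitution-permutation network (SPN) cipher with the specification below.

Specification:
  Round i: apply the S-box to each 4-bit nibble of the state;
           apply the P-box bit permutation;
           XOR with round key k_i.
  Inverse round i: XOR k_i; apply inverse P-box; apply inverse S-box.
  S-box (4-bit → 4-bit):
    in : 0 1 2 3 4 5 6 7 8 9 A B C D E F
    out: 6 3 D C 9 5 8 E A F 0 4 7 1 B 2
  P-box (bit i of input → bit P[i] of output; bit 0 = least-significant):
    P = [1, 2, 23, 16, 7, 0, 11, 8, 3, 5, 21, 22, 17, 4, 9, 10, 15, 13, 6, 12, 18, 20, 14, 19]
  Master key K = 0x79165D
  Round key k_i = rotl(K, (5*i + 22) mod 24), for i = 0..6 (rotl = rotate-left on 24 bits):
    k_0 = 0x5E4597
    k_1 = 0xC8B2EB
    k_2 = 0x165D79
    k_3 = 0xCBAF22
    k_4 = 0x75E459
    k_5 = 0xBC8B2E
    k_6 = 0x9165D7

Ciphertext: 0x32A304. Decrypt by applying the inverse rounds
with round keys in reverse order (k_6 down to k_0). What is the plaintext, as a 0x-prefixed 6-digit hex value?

s_0 = ciphertext = 0x32A304
s_1 = InvRound(s_0, k_6) = 0xB59B12
s_2 = InvRound(s_1, k_5) = 0x66F1A8
s_3 = InvRound(s_2, k_4) = 0xF3EFE6
s_4 = InvRound(s_3, k_3) = 0x7BABDF
s_5 = InvRound(s_4, k_2) = 0x2E37DE
s_6 = InvRound(s_5, k_1) = 0xDDE780
s_7 = InvRound(s_6, k_0) = 0xA1CAF9

0xA1CAF9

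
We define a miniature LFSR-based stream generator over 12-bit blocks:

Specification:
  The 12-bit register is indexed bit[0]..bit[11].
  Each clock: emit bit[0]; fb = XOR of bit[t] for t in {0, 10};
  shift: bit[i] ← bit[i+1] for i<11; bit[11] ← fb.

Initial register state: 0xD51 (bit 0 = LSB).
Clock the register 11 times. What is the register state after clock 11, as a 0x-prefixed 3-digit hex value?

reg_0 = 0xD51
clock 1: out=1, reg = 0x6A8
clock 2: out=0, reg = 0xB54
clock 3: out=0, reg = 0x5AA
clock 4: out=0, reg = 0xAD5
clock 5: out=1, reg = 0xD6A
clock 6: out=0, reg = 0xEB5
clock 7: out=1, reg = 0x75A
clock 8: out=0, reg = 0xBAD
clock 9: out=1, reg = 0xDD6
clock 10: out=0, reg = 0xEEB
clock 11: out=1, reg = 0x775

0x775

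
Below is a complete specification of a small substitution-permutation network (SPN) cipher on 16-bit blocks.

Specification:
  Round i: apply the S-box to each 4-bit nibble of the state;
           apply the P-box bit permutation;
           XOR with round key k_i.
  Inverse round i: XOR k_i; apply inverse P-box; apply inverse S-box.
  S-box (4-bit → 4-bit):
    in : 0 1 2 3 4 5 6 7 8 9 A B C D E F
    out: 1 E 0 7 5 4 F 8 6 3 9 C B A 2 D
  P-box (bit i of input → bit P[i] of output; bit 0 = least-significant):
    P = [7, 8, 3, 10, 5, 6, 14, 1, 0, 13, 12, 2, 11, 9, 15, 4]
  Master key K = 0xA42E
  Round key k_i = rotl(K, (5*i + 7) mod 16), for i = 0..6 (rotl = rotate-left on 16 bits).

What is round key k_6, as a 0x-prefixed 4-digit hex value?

K = 0xA42E
k_0 = rotl(K, (5*0+7) mod 16) = rotl(K, 7) = 0x1752
k_1 = rotl(K, (5*1+7) mod 16) = rotl(K, 12) = 0xEA42
k_2 = rotl(K, (5*2+7) mod 16) = rotl(K, 1) = 0x485D
k_3 = rotl(K, (5*3+7) mod 16) = rotl(K, 6) = 0x0BA9
k_4 = rotl(K, (5*4+7) mod 16) = rotl(K, 11) = 0x7521
k_5 = rotl(K, (5*5+7) mod 16) = rotl(K, 0) = 0xA42E
k_6 = rotl(K, (5*6+7) mod 16) = rotl(K, 5) = 0x85D4

0x85D4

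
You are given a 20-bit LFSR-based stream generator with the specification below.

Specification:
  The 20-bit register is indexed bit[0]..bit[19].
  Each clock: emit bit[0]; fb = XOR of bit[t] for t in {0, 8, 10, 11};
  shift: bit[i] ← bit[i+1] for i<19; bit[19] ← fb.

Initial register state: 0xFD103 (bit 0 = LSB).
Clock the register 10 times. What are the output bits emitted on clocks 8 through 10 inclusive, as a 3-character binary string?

010

reg_0 = 0xFD103
clock 1: out=1, reg = 0x7E881
clock 2: out=1, reg = 0x3F440
clock 3: out=0, reg = 0x9FA20
clock 4: out=0, reg = 0xCFD10
clock 5: out=0, reg = 0xE7E88
clock 6: out=0, reg = 0x73F44
clock 7: out=0, reg = 0xB9FA2
clock 8: out=0, reg = 0xDCFD1
clock 9: out=1, reg = 0x6E7E8
clock 10: out=0, reg = 0x373F4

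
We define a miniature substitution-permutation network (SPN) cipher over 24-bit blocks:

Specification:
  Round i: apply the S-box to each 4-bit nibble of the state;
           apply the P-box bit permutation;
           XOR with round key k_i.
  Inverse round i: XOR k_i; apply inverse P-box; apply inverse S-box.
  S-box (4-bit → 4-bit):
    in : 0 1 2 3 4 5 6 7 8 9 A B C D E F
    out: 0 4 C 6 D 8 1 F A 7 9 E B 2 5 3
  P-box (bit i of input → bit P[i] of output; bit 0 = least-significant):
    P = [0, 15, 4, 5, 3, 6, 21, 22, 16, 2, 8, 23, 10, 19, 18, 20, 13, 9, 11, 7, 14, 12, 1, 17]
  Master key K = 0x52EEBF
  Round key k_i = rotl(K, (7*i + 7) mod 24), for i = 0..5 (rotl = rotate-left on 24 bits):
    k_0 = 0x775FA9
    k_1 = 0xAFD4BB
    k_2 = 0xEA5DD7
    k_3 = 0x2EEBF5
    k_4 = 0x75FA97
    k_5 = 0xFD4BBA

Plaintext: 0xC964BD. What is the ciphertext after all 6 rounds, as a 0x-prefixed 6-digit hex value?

s_0 = plaintext = 0xC964BD
s_1 = Round(s_0, k_0) = 0x94A0E9
s_2 = Round(s_1, k_1) = 0x9F2820
s_3 = Round(s_2, k_2) = 0x1E2FD1
s_4 = Round(s_3, k_3) = 0x3BC3A3
s_5 = Round(s_4, k_4) = 0x2D6509
s_6 = Round(s_5, k_5) = 0x7FCDA9

0x7FCDA9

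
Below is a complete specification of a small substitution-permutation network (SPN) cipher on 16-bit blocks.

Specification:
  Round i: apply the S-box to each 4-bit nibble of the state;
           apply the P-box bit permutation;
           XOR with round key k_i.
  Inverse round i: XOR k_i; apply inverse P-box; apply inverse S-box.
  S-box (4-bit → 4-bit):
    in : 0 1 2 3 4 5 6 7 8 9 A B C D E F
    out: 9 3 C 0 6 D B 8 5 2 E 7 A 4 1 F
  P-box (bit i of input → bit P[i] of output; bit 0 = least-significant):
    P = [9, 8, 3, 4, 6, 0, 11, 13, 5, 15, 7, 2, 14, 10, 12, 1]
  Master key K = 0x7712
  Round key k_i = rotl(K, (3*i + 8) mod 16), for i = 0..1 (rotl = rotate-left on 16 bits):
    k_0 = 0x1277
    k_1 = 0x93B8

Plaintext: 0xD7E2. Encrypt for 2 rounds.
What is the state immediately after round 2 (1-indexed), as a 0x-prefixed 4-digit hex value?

0xF836

s_0 = plaintext = 0xD7E2
s_1 = Round(s_0, k_0) = 0x022B
s_2 = Round(s_1, k_1) = 0xF836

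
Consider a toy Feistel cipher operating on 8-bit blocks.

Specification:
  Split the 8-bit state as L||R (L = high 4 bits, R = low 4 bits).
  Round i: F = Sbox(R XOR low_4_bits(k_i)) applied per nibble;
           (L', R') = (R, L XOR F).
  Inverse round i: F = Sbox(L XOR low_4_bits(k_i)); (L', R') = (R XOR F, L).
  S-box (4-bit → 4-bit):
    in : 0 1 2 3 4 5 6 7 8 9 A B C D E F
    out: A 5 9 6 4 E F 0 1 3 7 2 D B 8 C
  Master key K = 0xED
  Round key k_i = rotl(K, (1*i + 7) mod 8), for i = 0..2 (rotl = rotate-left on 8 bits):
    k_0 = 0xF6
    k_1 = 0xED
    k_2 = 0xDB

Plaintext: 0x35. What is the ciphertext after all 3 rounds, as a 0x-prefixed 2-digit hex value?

s_0 = plaintext = 0x35
s_1 = Round(s_0, k_0) = 0x55
s_2 = Round(s_1, k_1) = 0x54
s_3 = Round(s_2, k_2) = 0x49

0x49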